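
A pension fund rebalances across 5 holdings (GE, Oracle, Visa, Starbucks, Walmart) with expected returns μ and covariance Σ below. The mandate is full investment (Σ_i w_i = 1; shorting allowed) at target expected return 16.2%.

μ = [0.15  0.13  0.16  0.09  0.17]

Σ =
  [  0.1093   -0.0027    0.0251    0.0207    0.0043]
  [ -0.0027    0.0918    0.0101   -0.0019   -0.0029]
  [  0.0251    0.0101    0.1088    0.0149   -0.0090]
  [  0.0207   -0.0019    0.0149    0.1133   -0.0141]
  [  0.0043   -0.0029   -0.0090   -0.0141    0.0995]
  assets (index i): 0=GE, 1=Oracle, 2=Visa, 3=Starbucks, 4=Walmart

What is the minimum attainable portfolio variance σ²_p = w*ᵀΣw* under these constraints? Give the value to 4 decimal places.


0.0351

x=Σ⁻¹μ = [0.9196  1.3883  1.1881  0.7324  1.9205]
y=Σ⁻¹𝟙 = [5.7988  10.8854  6.6578  8.5586  11.9320]
a=μᵀx=0.900915  b=𝟙ᵀx=6.148874  c=𝟙ᵀy=43.832523  D=ac−b²=1.680700
λ₁=(c·0.162−b)/D = (43.832523·0.162−6.148874)/1.680700 = 0.566427
λ₂=(a−b·0.162)/D = (0.900915−6.148874·0.162)/1.680700 = -0.056645
w* = 0.566427·x + -0.056645·y:
  w_0 = 0.566427·0.9196 + -0.056645·5.7988 = 0.1924  (GE)
  w_1 = 0.566427·1.3883 + -0.056645·10.8854 = 0.1698  (Oracle)
  w_2 = 0.566427·1.1881 + -0.056645·6.6578 = 0.2959  (Visa)
  w_3 = 0.566427·0.7324 + -0.056645·8.5586 = -0.0700  (Starbucks)
  w_4 = 0.566427·1.9205 + -0.056645·11.9320 = 0.4120  (Walmart)
Σw_i=1.0000  μᵀw=0.1620
σ²=wᵀΣw=λ₁·μ_p+λ₂ = 0.566427·0.162 + -0.056645 = 0.035116 ≈ 0.0351


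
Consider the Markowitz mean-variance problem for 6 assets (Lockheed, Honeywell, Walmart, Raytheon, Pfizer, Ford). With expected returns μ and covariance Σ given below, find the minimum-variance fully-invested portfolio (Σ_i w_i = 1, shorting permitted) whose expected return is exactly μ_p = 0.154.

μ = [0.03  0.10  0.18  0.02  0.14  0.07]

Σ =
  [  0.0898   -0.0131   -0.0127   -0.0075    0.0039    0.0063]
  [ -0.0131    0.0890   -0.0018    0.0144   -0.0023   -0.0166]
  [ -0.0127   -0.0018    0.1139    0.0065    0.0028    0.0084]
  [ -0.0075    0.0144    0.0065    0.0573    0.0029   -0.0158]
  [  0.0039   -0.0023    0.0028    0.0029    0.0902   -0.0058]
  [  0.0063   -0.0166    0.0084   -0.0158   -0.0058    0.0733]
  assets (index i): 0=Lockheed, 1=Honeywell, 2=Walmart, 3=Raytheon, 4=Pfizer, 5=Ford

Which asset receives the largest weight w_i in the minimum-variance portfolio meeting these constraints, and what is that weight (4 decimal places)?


g=Σ⁻¹μ = [0.6262  1.4930  1.5370  0.1370  1.5893  1.2184]
h=Σ⁻¹𝟙 = [14.0705  14.2741  7.6999  19.7600  11.2495  19.9329]
a=μᵀg=0.755284  b=𝟙ᵀg=6.600935  c=𝟙ᵀh=86.986893  D=ac−b²=22.127452
λ₁=(c·0.154−b)/D = (86.986893·0.154−6.600935)/22.127452 = 0.307087
λ₂=(a−b·0.154)/D = (0.755284−6.600935·0.154)/22.127452 = -0.011807
w* = 0.307087·g + -0.011807·h:
  w_0 = 0.307087·0.6262 + -0.011807·14.0705 = 0.0262  (Lockheed)
  w_1 = 0.307087·1.4930 + -0.011807·14.2741 = 0.2900  (Honeywell)
  w_2 = 0.307087·1.5370 + -0.011807·7.6999 = 0.3811  (Walmart)
  w_3 = 0.307087·0.1370 + -0.011807·19.7600 = -0.1912  (Raytheon)
  w_4 = 0.307087·1.5893 + -0.011807·11.2495 = 0.3552  (Pfizer)
  w_5 = 0.307087·1.2184 + -0.011807·19.9329 = 0.1388  (Ford)
Σw_i=1.0000  μᵀw=0.1540
σ²=wᵀΣw=λ₁·μ_p+λ₂ = 0.307087·0.154 + -0.011807 = 0.035484 ≈ 0.0355

Walmart (0.3811)


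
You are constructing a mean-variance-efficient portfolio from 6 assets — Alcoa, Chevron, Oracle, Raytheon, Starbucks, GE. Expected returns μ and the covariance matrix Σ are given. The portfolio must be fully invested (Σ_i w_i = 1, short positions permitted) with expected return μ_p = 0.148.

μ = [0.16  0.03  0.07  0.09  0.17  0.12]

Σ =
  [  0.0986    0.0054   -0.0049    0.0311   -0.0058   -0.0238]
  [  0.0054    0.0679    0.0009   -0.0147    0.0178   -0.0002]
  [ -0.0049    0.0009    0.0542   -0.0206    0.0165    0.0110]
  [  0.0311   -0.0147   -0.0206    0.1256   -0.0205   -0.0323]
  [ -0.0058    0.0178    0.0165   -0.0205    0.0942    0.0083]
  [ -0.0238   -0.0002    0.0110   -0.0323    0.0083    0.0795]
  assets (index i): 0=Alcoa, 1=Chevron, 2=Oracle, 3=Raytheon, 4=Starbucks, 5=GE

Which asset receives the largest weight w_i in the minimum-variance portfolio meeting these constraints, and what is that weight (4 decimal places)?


g=Σ⁻¹μ = [1.9168  0.0856  0.9350  1.2912  1.8221  2.2885]
h=Σ⁻¹𝟙 = [10.0331  15.5038  19.4428  16.4547  6.8135  18.9051]
a=μᵀg=1.075292  b=𝟙ᵀg=8.339225  c=𝟙ᵀh=87.152876  D=ac−b²=24.172144
λ₁=(c·0.148−b)/D = (87.152876·0.148−8.339225)/24.172144 = 0.188622
λ₂=(a−b·0.148)/D = (1.075292−8.339225·0.148)/24.172144 = -0.006574
w* = 0.188622·g + -0.006574·h:
  w_0 = 0.188622·1.9168 + -0.006574·10.0331 = 0.2956  (Alcoa)
  w_1 = 0.188622·0.0856 + -0.006574·15.5038 = -0.0858  (Chevron)
  w_2 = 0.188622·0.9350 + -0.006574·19.4428 = 0.0485  (Oracle)
  w_3 = 0.188622·1.2912 + -0.006574·16.4547 = 0.1354  (Raytheon)
  w_4 = 0.188622·1.8221 + -0.006574·6.8135 = 0.2989  (Starbucks)
  w_5 = 0.188622·2.2885 + -0.006574·18.9051 = 0.3074  (GE)
Σw_i=1.0000  μᵀw=0.1480
σ²=wᵀΣw=λ₁·μ_p+λ₂ = 0.188622·0.148 + -0.006574 = 0.021342 ≈ 0.0213

GE (0.3074)


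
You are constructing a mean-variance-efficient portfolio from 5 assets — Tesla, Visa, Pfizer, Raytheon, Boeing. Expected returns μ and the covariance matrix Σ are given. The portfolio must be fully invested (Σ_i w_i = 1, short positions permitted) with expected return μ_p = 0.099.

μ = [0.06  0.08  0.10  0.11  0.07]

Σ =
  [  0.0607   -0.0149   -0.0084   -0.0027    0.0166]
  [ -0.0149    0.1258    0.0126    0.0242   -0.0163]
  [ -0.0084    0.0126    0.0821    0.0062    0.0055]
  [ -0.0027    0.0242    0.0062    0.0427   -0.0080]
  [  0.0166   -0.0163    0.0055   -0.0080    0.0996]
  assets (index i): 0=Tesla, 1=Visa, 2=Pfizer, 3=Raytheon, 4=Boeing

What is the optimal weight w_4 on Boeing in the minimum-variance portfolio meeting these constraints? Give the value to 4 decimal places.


u=Σ⁻¹μ = [1.1211  0.2793  1.0566  2.4667  0.7014]
v=Σ⁻¹𝟙 = [17.9114  6.0827  10.8617  21.2429  9.1568]
a=μᵀu=0.515711  b=𝟙ᵀu=5.625168  c=𝟙ᵀv=65.255540  D=ac−b²=2.010462
λ₁=(c·0.099−b)/D = (65.255540·0.099−5.625168)/2.010462 = 0.415392
λ₂=(a−b·0.099)/D = (0.515711−5.625168·0.099)/2.010462 = -0.020483
w* = 0.415392·u + -0.020483·v:
  w_0 = 0.415392·1.1211 + -0.020483·17.9114 = 0.0988  (Tesla)
  w_1 = 0.415392·0.2793 + -0.020483·6.0827 = -0.0086  (Visa)
  w_2 = 0.415392·1.0566 + -0.020483·10.8617 = 0.2164  (Pfizer)
  w_3 = 0.415392·2.4667 + -0.020483·21.2429 = 0.5895  (Raytheon)
  w_4 = 0.415392·0.7014 + -0.020483·9.1568 = 0.1038  (Boeing)
Σw_i=1.0000  μᵀw=0.0990
σ²=wᵀΣw=λ₁·μ_p+λ₂ = 0.415392·0.099 + -0.020483 = 0.020640 ≈ 0.0206

0.1038


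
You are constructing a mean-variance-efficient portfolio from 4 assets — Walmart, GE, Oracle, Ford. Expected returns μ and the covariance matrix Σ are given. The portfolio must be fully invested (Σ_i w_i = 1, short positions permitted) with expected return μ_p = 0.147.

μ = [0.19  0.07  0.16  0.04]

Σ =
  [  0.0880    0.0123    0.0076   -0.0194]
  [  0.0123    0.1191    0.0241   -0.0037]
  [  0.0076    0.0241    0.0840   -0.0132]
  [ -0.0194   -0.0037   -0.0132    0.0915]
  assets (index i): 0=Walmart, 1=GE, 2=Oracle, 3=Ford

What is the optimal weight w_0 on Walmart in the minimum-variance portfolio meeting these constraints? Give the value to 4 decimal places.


0.4283

u=Σ⁻¹μ = [2.2568  0.0103  1.8843  1.1879]
v=Σ⁻¹𝟙 = [13.0701  5.1653  11.6910  15.5956]
a=μᵀu=0.778514  b=𝟙ᵀu=5.339274  c=𝟙ᵀv=45.521964  D=ac−b²=6.931653
λ₁=(c·0.147−b)/D = (45.521964·0.147−5.339274)/6.931653 = 0.195113
λ₂=(a−b·0.147)/D = (0.778514−5.339274·0.147)/6.931653 = -0.000917
w* = 0.195113·u + -0.000917·v:
  w_0 = 0.195113·2.2568 + -0.000917·13.0701 = 0.4283  (Walmart)
  w_1 = 0.195113·0.0103 + -0.000917·5.1653 = -0.0027  (GE)
  w_2 = 0.195113·1.8843 + -0.000917·11.6910 = 0.3569  (Oracle)
  w_3 = 0.195113·1.1879 + -0.000917·15.5956 = 0.2175  (Ford)
Σw_i=1.0000  μᵀw=0.1470
σ²=wᵀΣw=λ₁·μ_p+λ₂ = 0.195113·0.147 + -0.000917 = 0.027764 ≈ 0.0278


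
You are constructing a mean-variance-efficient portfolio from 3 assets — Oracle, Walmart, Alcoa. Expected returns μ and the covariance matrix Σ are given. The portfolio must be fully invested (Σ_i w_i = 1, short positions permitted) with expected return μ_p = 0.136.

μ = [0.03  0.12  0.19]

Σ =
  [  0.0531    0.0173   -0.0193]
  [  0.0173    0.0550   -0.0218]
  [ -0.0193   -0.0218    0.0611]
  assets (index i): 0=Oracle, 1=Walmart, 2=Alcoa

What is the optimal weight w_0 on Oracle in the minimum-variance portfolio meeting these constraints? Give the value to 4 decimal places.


g=Σ⁻¹μ = [1.0871  3.7370  4.7864]
h=Σ⁻¹𝟙 = [22.7405  23.7173  32.0119]
a=μᵀg=1.390471  b=𝟙ᵀg=9.610550  c=𝟙ᵀh=78.469686  D=ac−b²=16.747171
λ₁=(c·0.136−b)/D = (78.469686·0.136−9.610550)/16.747171 = 0.063374
λ₂=(a−b·0.136)/D = (1.390471−9.610550·0.136)/16.747171 = 0.004982
w* = 0.063374·g + 0.004982·h:
  w_0 = 0.063374·1.0871 + 0.004982·22.7405 = 0.1822  (Oracle)
  w_1 = 0.063374·3.7370 + 0.004982·23.7173 = 0.3550  (Walmart)
  w_2 = 0.063374·4.7864 + 0.004982·32.0119 = 0.4628  (Alcoa)
Σw_i=1.0000  μᵀw=0.1360
σ²=wᵀΣw=λ₁·μ_p+λ₂ = 0.063374·0.136 + 0.004982 = 0.013601 ≈ 0.0136

0.1822


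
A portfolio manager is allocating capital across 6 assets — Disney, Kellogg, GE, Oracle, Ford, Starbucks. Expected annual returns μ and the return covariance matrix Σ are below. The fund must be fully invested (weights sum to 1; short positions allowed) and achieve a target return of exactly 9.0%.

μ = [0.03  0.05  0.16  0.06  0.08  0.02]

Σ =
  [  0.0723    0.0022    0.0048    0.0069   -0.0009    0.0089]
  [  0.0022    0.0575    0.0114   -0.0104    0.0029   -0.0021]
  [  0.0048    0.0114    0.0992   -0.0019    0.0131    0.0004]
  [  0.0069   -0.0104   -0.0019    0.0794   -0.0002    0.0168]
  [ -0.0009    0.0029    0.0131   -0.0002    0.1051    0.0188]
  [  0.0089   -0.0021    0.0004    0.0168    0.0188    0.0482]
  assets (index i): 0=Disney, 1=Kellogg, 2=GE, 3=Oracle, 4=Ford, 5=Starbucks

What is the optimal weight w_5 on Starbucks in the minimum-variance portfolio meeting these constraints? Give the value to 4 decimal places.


u=Σ⁻¹μ = [0.2375  0.6973  1.4610  0.8952  0.5910  -0.1532]
v=Σ⁻¹𝟙 = [10.1722  17.8842  6.9209  11.4160  5.8856  13.3157]
a=μᵀu=0.373679  b=𝟙ᵀu=3.728848  c=𝟙ᵀv=65.594687  D=ac−b²=10.607071
λ₁=(c·0.090−b)/D = (65.594687·0.090−3.728848)/10.607071 = 0.205021
λ₂=(a−b·0.090)/D = (0.373679−3.728848·0.090)/10.607071 = 0.003590
w* = 0.205021·u + 0.003590·v:
  w_0 = 0.205021·0.2375 + 0.003590·10.1722 = 0.0852  (Disney)
  w_1 = 0.205021·0.6973 + 0.003590·17.8842 = 0.2072  (Kellogg)
  w_2 = 0.205021·1.4610 + 0.003590·6.9209 = 0.3244  (GE)
  w_3 = 0.205021·0.8952 + 0.003590·11.4160 = 0.2245  (Oracle)
  w_4 = 0.205021·0.5910 + 0.003590·5.8856 = 0.1423  (Ford)
  w_5 = 0.205021·-0.1532 + 0.003590·13.3157 = 0.0164  (Starbucks)
Σw_i=1.0000  μᵀw=0.0900
σ²=wᵀΣw=λ₁·μ_p+λ₂ = 0.205021·0.090 + 0.003590 = 0.022042 ≈ 0.0220

0.0164


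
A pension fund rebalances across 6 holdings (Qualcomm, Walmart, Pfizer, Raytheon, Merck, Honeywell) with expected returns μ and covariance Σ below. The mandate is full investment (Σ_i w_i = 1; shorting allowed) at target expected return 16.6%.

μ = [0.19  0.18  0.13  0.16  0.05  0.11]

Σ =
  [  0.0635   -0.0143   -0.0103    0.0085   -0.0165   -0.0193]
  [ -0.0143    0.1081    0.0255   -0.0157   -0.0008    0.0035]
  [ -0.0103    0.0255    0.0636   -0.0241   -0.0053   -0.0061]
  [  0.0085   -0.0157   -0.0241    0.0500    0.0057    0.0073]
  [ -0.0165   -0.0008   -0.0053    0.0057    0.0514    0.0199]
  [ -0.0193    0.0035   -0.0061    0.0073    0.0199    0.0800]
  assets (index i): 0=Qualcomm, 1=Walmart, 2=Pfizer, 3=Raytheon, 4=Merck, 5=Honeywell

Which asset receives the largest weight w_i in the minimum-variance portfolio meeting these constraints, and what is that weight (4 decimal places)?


Raytheon (0.3049)

p=Σ⁻¹μ = [4.4575  1.9143  4.0280  4.5283  1.6282  1.8555]
q=Σ⁻¹𝟙 = [29.2933  9.7907  30.4481  28.1455  24.0295  12.9147]
a=μᵀp=2.725158  b=𝟙ᵀp=18.411690  c=𝟙ᵀq=134.621869  D=ac−b²=27.875527
λ₁=(c·0.166−b)/D = (134.621869·0.166−18.411690)/27.875527 = 0.141183
λ₂=(a−b·0.166)/D = (2.725158−18.411690·0.166)/27.875527 = -0.011881
w* = 0.141183·p + -0.011881·q:
  w_0 = 0.141183·4.4575 + -0.011881·29.2933 = 0.2813  (Qualcomm)
  w_1 = 0.141183·1.9143 + -0.011881·9.7907 = 0.1539  (Walmart)
  w_2 = 0.141183·4.0280 + -0.011881·30.4481 = 0.2069  (Pfizer)
  w_3 = 0.141183·4.5283 + -0.011881·28.1455 = 0.3049  (Raytheon)
  w_4 = 0.141183·1.6282 + -0.011881·24.0295 = -0.0556  (Merck)
  w_5 = 0.141183·1.8555 + -0.011881·12.9147 = 0.1085  (Honeywell)
Σw_i=1.0000  μᵀw=0.1660
σ²=wᵀΣw=λ₁·μ_p+λ₂ = 0.141183·0.166 + -0.011881 = 0.011556 ≈ 0.0116


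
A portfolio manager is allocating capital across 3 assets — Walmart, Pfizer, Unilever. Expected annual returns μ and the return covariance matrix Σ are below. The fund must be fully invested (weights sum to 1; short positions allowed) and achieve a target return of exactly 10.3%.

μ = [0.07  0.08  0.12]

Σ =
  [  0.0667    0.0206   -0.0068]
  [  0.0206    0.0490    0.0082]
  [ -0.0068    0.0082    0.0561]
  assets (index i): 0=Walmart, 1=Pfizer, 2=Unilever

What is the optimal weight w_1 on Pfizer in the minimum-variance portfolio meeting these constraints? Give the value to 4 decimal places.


u=Σ⁻¹μ = [1.0037  0.8532  2.1360]
v=Σ⁻¹𝟙 = [13.1056  11.9417  17.6684]
a=μᵀu=0.394837  b=𝟙ᵀu=3.992937  c=𝟙ᵀv=42.715720  D=ac−b²=0.922211
λ₁=(c·0.103−b)/D = (42.715720·0.103−3.992937)/0.922211 = 0.441095
λ₂=(a−b·0.103)/D = (0.394837−3.992937·0.103)/0.922211 = -0.017822
w* = 0.441095·u + -0.017822·v:
  w_0 = 0.441095·1.0037 + -0.017822·13.1056 = 0.2092  (Walmart)
  w_1 = 0.441095·0.8532 + -0.017822·11.9417 = 0.1635  (Pfizer)
  w_2 = 0.441095·2.1360 + -0.017822·17.6684 = 0.6273  (Unilever)
Σw_i=1.0000  μᵀw=0.1030
σ²=wᵀΣw=λ₁·μ_p+λ₂ = 0.441095·0.103 + -0.017822 = 0.027611 ≈ 0.0276

0.1635


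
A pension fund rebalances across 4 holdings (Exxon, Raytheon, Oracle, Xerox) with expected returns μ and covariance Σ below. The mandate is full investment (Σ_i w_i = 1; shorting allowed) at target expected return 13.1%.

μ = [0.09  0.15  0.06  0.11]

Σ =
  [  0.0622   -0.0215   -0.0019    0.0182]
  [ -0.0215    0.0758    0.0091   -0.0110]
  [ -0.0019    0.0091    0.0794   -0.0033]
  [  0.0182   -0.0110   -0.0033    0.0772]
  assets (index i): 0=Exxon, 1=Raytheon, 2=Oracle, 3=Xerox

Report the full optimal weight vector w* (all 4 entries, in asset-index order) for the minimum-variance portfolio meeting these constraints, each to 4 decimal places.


u=Σ⁻¹μ = [1.9902  2.6744  0.5533  1.3604]
v=Σ⁻¹𝟙 = [19.6447  19.0737  11.3575  11.5253]
a=μᵀu=0.763121  b=𝟙ᵀu=6.578322  c=𝟙ᵀv=61.601321  D=ac−b²=3.734913
λ₁=(c·0.131−b)/D = (61.601321·0.131−6.578322)/3.734913 = 0.399327
λ₂=(a−b·0.131)/D = (0.763121−6.578322·0.131)/3.734913 = -0.026410
w* = 0.399327·u + -0.026410·v:
  w_0 = 0.399327·1.9902 + -0.026410·19.6447 = 0.2759  (Exxon)
  w_1 = 0.399327·2.6744 + -0.026410·19.0737 = 0.5642  (Raytheon)
  w_2 = 0.399327·0.5533 + -0.026410·11.3575 = -0.0790  (Oracle)
  w_3 = 0.399327·1.3604 + -0.026410·11.5253 = 0.2389  (Xerox)
Σw_i=1.0000  μᵀw=0.1310
σ²=wᵀΣw=λ₁·μ_p+λ₂ = 0.399327·0.131 + -0.026410 = 0.025902 ≈ 0.0259

0.2759  0.5642  -0.0790  0.2389


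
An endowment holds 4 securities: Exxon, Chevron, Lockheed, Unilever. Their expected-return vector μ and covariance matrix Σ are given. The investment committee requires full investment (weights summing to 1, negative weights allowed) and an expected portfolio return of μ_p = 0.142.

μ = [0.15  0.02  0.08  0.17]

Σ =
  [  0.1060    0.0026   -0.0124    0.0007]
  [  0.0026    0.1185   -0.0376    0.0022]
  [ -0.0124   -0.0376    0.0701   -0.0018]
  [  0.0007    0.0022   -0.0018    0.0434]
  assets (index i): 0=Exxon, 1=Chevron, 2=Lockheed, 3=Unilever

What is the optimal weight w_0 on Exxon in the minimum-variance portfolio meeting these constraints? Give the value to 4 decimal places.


p=Σ⁻¹μ = [1.5924  0.6560  1.8758  3.9359]
q=Σ⁻¹𝟙 = [11.8699  15.8233  25.4455  23.1033]
a=μᵀp=1.071158  b=𝟙ᵀp=8.060148  c=𝟙ᵀq=76.241980  D=ac−b²=16.701198
λ₁=(c·0.142−b)/D = (76.241980·0.142−8.060148)/16.701198 = 0.165630
λ₂=(a−b·0.142)/D = (1.071158−8.060148·0.142)/16.701198 = -0.004394
w* = 0.165630·p + -0.004394·q:
  w_0 = 0.165630·1.5924 + -0.004394·11.8699 = 0.2116  (Exxon)
  w_1 = 0.165630·0.6560 + -0.004394·15.8233 = 0.0391  (Chevron)
  w_2 = 0.165630·1.8758 + -0.004394·25.4455 = 0.1989  (Lockheed)
  w_3 = 0.165630·3.9359 + -0.004394·23.1033 = 0.5504  (Unilever)
Σw_i=1.0000  μᵀw=0.1420
σ²=wᵀΣw=λ₁·μ_p+λ₂ = 0.165630·0.142 + -0.004394 = 0.019126 ≈ 0.0191

0.2116


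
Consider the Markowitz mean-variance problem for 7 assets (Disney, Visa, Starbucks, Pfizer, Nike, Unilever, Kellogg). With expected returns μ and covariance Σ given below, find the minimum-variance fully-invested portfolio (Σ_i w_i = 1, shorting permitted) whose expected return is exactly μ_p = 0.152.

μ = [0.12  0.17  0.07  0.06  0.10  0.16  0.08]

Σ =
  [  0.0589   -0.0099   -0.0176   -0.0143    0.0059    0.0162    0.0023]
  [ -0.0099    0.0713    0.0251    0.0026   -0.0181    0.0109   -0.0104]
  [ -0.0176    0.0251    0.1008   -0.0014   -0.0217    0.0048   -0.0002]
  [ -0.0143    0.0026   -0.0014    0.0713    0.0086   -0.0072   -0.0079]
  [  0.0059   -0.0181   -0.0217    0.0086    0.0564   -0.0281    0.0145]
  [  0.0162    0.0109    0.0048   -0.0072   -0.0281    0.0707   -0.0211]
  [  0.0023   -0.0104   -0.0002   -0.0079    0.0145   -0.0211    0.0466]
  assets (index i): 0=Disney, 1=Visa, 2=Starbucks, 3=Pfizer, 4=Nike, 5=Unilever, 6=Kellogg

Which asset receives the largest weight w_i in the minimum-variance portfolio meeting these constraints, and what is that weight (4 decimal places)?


x=Σ⁻¹μ = [1.5169  3.0828  0.8702  1.3327  3.9262  4.0198  3.1580]
y=Σ⁻¹𝟙 = [16.1550  18.6962  13.6935  19.7803  31.2770  30.7579  32.4413]
a=μᵀx=2.135406  b=𝟙ᵀx=17.906596  c=𝟙ᵀy=162.801295  D=ac−b²=27.000656
λ₁=(c·0.152−b)/D = (162.801295·0.152−17.906596)/27.000656 = 0.253298
λ₂=(a−b·0.152)/D = (2.135406−17.906596·0.152)/27.000656 = -0.021718
w* = 0.253298·x + -0.021718·y:
  w_0 = 0.253298·1.5169 + -0.021718·16.1550 = 0.0334  (Disney)
  w_1 = 0.253298·3.0828 + -0.021718·18.6962 = 0.3748  (Visa)
  w_2 = 0.253298·0.8702 + -0.021718·13.6935 = -0.0770  (Starbucks)
  w_3 = 0.253298·1.3327 + -0.021718·19.7803 = -0.0920  (Pfizer)
  w_4 = 0.253298·3.9262 + -0.021718·31.2770 = 0.3152  (Nike)
  w_5 = 0.253298·4.0198 + -0.021718·30.7579 = 0.3502  (Unilever)
  w_6 = 0.253298·3.1580 + -0.021718·32.4413 = 0.0954  (Kellogg)
Σw_i=1.0000  μᵀw=0.1520
σ²=wᵀΣw=λ₁·μ_p+λ₂ = 0.253298·0.152 + -0.021718 = 0.016783 ≈ 0.0168

Visa (0.3748)


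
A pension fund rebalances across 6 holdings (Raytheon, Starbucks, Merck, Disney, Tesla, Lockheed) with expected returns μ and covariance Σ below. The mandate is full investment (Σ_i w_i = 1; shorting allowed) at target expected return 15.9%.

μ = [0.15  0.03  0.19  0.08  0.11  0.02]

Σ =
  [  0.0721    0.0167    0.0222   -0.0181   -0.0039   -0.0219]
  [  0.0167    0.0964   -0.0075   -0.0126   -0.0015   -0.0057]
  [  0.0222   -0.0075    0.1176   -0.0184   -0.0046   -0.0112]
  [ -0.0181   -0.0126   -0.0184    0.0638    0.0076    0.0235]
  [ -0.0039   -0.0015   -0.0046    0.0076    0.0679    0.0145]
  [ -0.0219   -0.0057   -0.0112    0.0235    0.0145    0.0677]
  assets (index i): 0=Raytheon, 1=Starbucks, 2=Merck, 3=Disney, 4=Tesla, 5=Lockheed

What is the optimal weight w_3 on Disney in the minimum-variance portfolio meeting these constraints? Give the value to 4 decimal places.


0.3101

u=Σ⁻¹μ = [2.1771  0.3813  1.6485  2.1537  1.5773  0.2191]
v=Σ⁻¹𝟙 = [17.6203  11.7228  10.7695  19.5714  11.5540  13.9714]
a=μᵀu=1.001403  b=𝟙ᵀu=8.157009  c=𝟙ᵀv=85.209356  D=ac−b²=18.792107
λ₁=(c·0.159−b)/D = (85.209356·0.159−8.157009)/18.792107 = 0.286891
λ₂=(a−b·0.159)/D = (1.001403−8.157009·0.159)/18.792107 = -0.015728
w* = 0.286891·u + -0.015728·v:
  w_0 = 0.286891·2.1771 + -0.015728·17.6203 = 0.3474  (Raytheon)
  w_1 = 0.286891·0.3813 + -0.015728·11.7228 = -0.0750  (Starbucks)
  w_2 = 0.286891·1.6485 + -0.015728·10.7695 = 0.3036  (Merck)
  w_3 = 0.286891·2.1537 + -0.015728·19.5714 = 0.3101  (Disney)
  w_4 = 0.286891·1.5773 + -0.015728·11.5540 = 0.2708  (Tesla)
  w_5 = 0.286891·0.2191 + -0.015728·13.9714 = -0.1569  (Lockheed)
Σw_i=1.0000  μᵀw=0.1590
σ²=wᵀΣw=λ₁·μ_p+λ₂ = 0.286891·0.159 + -0.015728 = 0.029888 ≈ 0.0299


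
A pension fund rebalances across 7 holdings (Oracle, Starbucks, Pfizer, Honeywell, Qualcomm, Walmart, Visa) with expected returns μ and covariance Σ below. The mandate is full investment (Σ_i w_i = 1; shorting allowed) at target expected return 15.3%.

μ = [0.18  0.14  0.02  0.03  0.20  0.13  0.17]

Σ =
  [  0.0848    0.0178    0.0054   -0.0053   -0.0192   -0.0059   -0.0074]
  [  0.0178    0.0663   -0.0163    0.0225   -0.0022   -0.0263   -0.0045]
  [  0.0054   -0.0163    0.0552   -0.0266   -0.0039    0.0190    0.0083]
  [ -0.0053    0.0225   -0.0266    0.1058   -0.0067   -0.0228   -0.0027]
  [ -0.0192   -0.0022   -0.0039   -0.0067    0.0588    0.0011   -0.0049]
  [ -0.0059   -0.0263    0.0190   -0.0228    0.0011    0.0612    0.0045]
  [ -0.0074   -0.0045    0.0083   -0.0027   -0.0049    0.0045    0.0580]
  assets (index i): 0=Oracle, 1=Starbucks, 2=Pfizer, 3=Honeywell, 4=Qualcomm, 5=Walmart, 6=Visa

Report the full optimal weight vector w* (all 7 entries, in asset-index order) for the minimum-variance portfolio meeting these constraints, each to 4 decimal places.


0.1577  0.1410  0.0285  0.0703  0.2389  0.1849  0.1786

g=Σ⁻¹μ = [3.3331  2.7057  -0.1459  1.0397  4.9450  3.6749  3.7681]
h=Σ⁻¹𝟙 = [16.7346  22.0497  22.4414  19.0348  28.0692  25.6409  19.1439]
a=μᵀg=3.114353  b=𝟙ᵀg=19.320655  c=𝟙ᵀh=153.114396  D=ac−b²=103.564572
λ₁=(c·0.153−b)/D = (153.114396·0.153−19.320655)/103.564572 = 0.039645
λ₂=(a−b·0.153)/D = (3.114353−19.320655·0.153)/103.564572 = 0.001528
w* = 0.039645·g + 0.001528·h:
  w_0 = 0.039645·3.3331 + 0.001528·16.7346 = 0.1577  (Oracle)
  w_1 = 0.039645·2.7057 + 0.001528·22.0497 = 0.1410  (Starbucks)
  w_2 = 0.039645·-0.1459 + 0.001528·22.4414 = 0.0285  (Pfizer)
  w_3 = 0.039645·1.0397 + 0.001528·19.0348 = 0.0703  (Honeywell)
  w_4 = 0.039645·4.9450 + 0.001528·28.0692 = 0.2389  (Qualcomm)
  w_5 = 0.039645·3.6749 + 0.001528·25.6409 = 0.1849  (Walmart)
  w_6 = 0.039645·3.7681 + 0.001528·19.1439 = 0.1786  (Visa)
Σw_i=1.0000  μᵀw=0.1530
σ²=wᵀΣw=λ₁·μ_p+λ₂ = 0.039645·0.153 + 0.001528 = 0.007594 ≈ 0.0076


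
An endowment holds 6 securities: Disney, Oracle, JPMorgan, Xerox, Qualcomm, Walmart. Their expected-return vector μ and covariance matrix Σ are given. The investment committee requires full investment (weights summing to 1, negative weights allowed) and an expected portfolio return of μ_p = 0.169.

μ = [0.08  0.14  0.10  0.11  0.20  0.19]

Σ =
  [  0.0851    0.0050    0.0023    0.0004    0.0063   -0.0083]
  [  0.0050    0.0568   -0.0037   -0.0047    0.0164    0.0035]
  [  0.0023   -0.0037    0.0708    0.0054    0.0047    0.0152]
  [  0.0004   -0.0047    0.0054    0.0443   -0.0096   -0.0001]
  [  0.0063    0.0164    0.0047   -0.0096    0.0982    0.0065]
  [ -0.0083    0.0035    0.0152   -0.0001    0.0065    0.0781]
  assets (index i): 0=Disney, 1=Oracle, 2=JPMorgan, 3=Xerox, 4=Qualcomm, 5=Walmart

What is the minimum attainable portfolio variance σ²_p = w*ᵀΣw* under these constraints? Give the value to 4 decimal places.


p=Σ⁻¹μ = [0.8681  2.0402  0.6824  2.9942  1.7574  2.1584]
q=Σ⁻¹𝟙 = [10.8519  16.3812  9.9205  24.7599  7.9915  10.6591]
a=μᵀp=1.514251  b=𝟙ᵀp=10.500688  c=𝟙ᵀq=80.564086  D=ac−b²=11.729812
λ₁=(c·0.169−b)/D = (80.564086·0.169−10.500688)/11.729812 = 0.265532
λ₂=(a−b·0.169)/D = (1.514251−10.500688·0.169)/11.729812 = -0.022197
w* = 0.265532·p + -0.022197·q:
  w_0 = 0.265532·0.8681 + -0.022197·10.8519 = -0.0104  (Disney)
  w_1 = 0.265532·2.0402 + -0.022197·16.3812 = 0.1781  (Oracle)
  w_2 = 0.265532·0.6824 + -0.022197·9.9205 = -0.0390  (JPMorgan)
  w_3 = 0.265532·2.9942 + -0.022197·24.7599 = 0.2455  (Xerox)
  w_4 = 0.265532·1.7574 + -0.022197·7.9915 = 0.2893  (Qualcomm)
  w_5 = 0.265532·2.1584 + -0.022197·10.6591 = 0.3365  (Walmart)
Σw_i=1.0000  μᵀw=0.1690
σ²=wᵀΣw=λ₁·μ_p+λ₂ = 0.265532·0.169 + -0.022197 = 0.022678 ≈ 0.0227

0.0227


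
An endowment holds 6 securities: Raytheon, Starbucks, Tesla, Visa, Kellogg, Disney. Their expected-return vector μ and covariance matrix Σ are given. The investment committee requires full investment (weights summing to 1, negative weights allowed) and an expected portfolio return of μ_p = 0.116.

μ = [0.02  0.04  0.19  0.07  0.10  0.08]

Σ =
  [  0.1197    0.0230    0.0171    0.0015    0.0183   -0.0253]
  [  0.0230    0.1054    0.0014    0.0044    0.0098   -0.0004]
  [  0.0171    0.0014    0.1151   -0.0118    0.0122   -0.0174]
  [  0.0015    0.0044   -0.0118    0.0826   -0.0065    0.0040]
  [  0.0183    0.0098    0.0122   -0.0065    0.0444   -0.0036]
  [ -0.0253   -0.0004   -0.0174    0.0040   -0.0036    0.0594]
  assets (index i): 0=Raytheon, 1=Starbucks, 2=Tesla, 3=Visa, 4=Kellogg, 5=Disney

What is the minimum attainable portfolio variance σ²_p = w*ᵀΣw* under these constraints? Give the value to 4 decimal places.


g=Σ⁻¹μ = [-0.0475  0.1318  1.8475  1.1748  2.0623  1.9145]
h=Σ⁻¹𝟙 = [7.6810  5.4131  10.3772  13.5366  19.1923  23.4344]
a=μᵀg=0.796968  b=𝟙ᵀg=7.083369  c=𝟙ᵀh=79.634671  D=ac−b²=13.292179
λ₁=(c·0.116−b)/D = (79.634671·0.116−7.083369)/13.292179 = 0.162069
λ₂=(a−b·0.116)/D = (0.796968−7.083369·0.116)/13.292179 = -0.001858
w* = 0.162069·g + -0.001858·h:
  w_0 = 0.162069·-0.0475 + -0.001858·7.6810 = -0.0220  (Raytheon)
  w_1 = 0.162069·0.1318 + -0.001858·5.4131 = 0.0113  (Starbucks)
  w_2 = 0.162069·1.8475 + -0.001858·10.3772 = 0.2801  (Tesla)
  w_3 = 0.162069·1.1748 + -0.001858·13.5366 = 0.1652  (Visa)
  w_4 = 0.162069·2.0623 + -0.001858·19.1923 = 0.2986  (Kellogg)
  w_5 = 0.162069·1.9145 + -0.001858·23.4344 = 0.2667  (Disney)
Σw_i=1.0000  μᵀw=0.1160
σ²=wᵀΣw=λ₁·μ_p+λ₂ = 0.162069·0.116 + -0.001858 = 0.016942 ≈ 0.0169

0.0169


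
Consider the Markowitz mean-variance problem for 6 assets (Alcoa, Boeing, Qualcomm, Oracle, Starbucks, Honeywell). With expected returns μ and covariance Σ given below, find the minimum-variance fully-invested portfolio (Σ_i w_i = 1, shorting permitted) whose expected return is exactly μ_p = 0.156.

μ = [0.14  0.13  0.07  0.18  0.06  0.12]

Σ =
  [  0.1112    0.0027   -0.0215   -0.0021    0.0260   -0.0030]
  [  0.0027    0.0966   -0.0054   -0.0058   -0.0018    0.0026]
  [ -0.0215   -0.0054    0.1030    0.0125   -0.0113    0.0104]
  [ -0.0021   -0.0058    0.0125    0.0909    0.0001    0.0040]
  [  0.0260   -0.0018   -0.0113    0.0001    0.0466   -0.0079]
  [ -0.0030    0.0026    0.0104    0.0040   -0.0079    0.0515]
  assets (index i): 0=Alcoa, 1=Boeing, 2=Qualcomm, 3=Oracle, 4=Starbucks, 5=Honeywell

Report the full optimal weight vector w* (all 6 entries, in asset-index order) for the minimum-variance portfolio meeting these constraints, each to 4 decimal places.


p=Σ⁻¹μ = [1.1632  1.4284  0.6760  1.9058  1.2316  2.2301]
q=Σ⁻¹𝟙 = [5.7956  11.2961  11.0576  9.4274  24.7155  20.0109]
a=μᵀp=1.080406  b=𝟙ᵀp=8.635074  c=𝟙ᵀq=82.303055  D=ac−b²=14.356254
λ₁=(c·0.156−b)/D = (82.303055·0.156−8.635074)/14.356254 = 0.292848
λ₂=(a−b·0.156)/D = (1.080406−8.635074·0.156)/14.356254 = -0.018575
w* = 0.292848·p + -0.018575·q:
  w_0 = 0.292848·1.1632 + -0.018575·5.7956 = 0.2330  (Alcoa)
  w_1 = 0.292848·1.4284 + -0.018575·11.2961 = 0.2085  (Boeing)
  w_2 = 0.292848·0.6760 + -0.018575·11.0576 = -0.0074  (Qualcomm)
  w_3 = 0.292848·1.9058 + -0.018575·9.4274 = 0.3830  (Oracle)
  w_4 = 0.292848·1.2316 + -0.018575·24.7155 = -0.0984  (Starbucks)
  w_5 = 0.292848·2.2301 + -0.018575·20.0109 = 0.2814  (Honeywell)
Σw_i=1.0000  μᵀw=0.1560
σ²=wᵀΣw=λ₁·μ_p+λ₂ = 0.292848·0.156 + -0.018575 = 0.027109 ≈ 0.0271

0.2330  0.2085  -0.0074  0.3830  -0.0984  0.2814


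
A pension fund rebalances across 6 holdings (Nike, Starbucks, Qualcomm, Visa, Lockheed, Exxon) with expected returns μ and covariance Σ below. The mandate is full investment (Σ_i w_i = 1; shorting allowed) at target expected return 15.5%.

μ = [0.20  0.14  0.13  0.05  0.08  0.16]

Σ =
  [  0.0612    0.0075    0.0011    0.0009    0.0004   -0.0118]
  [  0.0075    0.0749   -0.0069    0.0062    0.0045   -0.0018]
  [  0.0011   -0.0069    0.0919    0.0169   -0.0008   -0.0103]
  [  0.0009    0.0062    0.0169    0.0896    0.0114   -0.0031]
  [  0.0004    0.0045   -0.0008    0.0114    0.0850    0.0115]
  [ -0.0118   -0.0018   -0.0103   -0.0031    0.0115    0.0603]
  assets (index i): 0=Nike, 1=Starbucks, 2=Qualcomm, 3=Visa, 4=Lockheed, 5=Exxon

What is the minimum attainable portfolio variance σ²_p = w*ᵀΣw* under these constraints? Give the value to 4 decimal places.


0.0131

g=Σ⁻¹μ = [3.7319  1.7282  1.8936  0.1297  0.3317  3.7021]
h=Σ⁻¹𝟙 = [18.6689  12.1134  12.6769  7.5826  7.1909  21.7824]
a=μᵀg=1.859863  b=𝟙ᵀg=11.517248  c=𝟙ᵀh=80.015167  D=ac−b²=16.170219
λ₁=(c·0.155−b)/D = (80.015167·0.155−11.517248)/16.170219 = 0.054737
λ₂=(a−b·0.155)/D = (1.859863−11.517248·0.155)/16.170219 = 0.004619
w* = 0.054737·g + 0.004619·h:
  w_0 = 0.054737·3.7319 + 0.004619·18.6689 = 0.2905  (Nike)
  w_1 = 0.054737·1.7282 + 0.004619·12.1134 = 0.1505  (Starbucks)
  w_2 = 0.054737·1.8936 + 0.004619·12.6769 = 0.1622  (Qualcomm)
  w_3 = 0.054737·0.1297 + 0.004619·7.5826 = 0.0421  (Visa)
  w_4 = 0.054737·0.3317 + 0.004619·7.1909 = 0.0514  (Lockheed)
  w_5 = 0.054737·3.7021 + 0.004619·21.7824 = 0.3033  (Exxon)
Σw_i=1.0000  μᵀw=0.1550
σ²=wᵀΣw=λ₁·μ_p+λ₂ = 0.054737·0.155 + 0.004619 = 0.013103 ≈ 0.0131


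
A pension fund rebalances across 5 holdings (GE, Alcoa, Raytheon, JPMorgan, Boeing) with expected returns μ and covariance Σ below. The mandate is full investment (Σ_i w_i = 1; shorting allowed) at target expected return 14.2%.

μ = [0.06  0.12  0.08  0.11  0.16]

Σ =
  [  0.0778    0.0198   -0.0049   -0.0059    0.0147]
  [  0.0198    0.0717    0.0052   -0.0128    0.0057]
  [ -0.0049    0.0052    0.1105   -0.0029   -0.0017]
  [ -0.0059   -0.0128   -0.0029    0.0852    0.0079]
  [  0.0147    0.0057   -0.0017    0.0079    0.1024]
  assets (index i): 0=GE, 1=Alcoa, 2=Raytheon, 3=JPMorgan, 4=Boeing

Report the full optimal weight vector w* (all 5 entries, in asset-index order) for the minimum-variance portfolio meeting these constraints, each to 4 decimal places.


-0.1744  0.4268  0.0598  0.2716  0.4161

x=Σ⁻¹μ = [0.2401  1.7114  0.7130  1.4656  1.3315]
y=Σ⁻¹𝟙 = [10.0707  12.4527  9.3810  14.0032  6.7022]
a=μᵀx=0.651084  b=𝟙ᵀx=5.461736  c=𝟙ᵀy=52.609667  D=ac−b²=4.422760
λ₁=(c·0.142−b)/D = (52.609667·0.142−5.461736)/4.422760 = 0.454204
λ₂=(a−b·0.142)/D = (0.651084−5.461736·0.142)/4.422760 = -0.028146
w* = 0.454204·x + -0.028146·y:
  w_0 = 0.454204·0.2401 + -0.028146·10.0707 = -0.1744  (GE)
  w_1 = 0.454204·1.7114 + -0.028146·12.4527 = 0.4268  (Alcoa)
  w_2 = 0.454204·0.7130 + -0.028146·9.3810 = 0.0598  (Raytheon)
  w_3 = 0.454204·1.4656 + -0.028146·14.0032 = 0.2716  (JPMorgan)
  w_4 = 0.454204·1.3315 + -0.028146·6.7022 = 0.4161  (Boeing)
Σw_i=1.0000  μᵀw=0.1420
σ²=wᵀΣw=λ₁·μ_p+λ₂ = 0.454204·0.142 + -0.028146 = 0.036351 ≈ 0.0364


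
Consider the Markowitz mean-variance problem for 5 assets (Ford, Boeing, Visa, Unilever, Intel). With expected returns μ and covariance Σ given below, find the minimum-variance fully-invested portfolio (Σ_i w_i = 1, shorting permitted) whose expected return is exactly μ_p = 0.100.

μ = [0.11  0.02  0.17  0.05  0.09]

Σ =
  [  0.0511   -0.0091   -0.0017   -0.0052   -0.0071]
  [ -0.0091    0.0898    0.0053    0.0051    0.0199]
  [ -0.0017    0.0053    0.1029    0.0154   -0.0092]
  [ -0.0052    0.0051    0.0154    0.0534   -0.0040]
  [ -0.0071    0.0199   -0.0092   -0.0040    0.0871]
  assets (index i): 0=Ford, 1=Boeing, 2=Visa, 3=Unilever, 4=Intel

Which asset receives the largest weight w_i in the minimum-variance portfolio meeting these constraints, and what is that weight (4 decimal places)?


Ford (0.3621)

x=Σ⁻¹μ = [2.4934  0.0081  1.7035  0.7958  1.4512]
y=Σ⁻¹𝟙 = [25.2373  9.2304  7.9942  18.9818  13.1455]
a=μᵀx=0.734424  b=𝟙ᵀx=6.451907  c=𝟙ᵀy=74.589190  D=ac−b²=13.153015
λ₁=(c·0.100−b)/D = (74.589190·0.100−6.451907)/13.153015 = 0.076561
λ₂=(a−b·0.100)/D = (0.734424−6.451907·0.100)/13.153015 = 0.006784
w* = 0.076561·x + 0.006784·y:
  w_0 = 0.076561·2.4934 + 0.006784·25.2373 = 0.3621  (Ford)
  w_1 = 0.076561·0.0081 + 0.006784·9.2304 = 0.0632  (Boeing)
  w_2 = 0.076561·1.7035 + 0.006784·7.9942 = 0.1847  (Visa)
  w_3 = 0.076561·0.7958 + 0.006784·18.9818 = 0.1897  (Unilever)
  w_4 = 0.076561·1.4512 + 0.006784·13.1455 = 0.2003  (Intel)
Σw_i=1.0000  μᵀw=0.1000
σ²=wᵀΣw=λ₁·μ_p+λ₂ = 0.076561·0.100 + 0.006784 = 0.014440 ≈ 0.0144


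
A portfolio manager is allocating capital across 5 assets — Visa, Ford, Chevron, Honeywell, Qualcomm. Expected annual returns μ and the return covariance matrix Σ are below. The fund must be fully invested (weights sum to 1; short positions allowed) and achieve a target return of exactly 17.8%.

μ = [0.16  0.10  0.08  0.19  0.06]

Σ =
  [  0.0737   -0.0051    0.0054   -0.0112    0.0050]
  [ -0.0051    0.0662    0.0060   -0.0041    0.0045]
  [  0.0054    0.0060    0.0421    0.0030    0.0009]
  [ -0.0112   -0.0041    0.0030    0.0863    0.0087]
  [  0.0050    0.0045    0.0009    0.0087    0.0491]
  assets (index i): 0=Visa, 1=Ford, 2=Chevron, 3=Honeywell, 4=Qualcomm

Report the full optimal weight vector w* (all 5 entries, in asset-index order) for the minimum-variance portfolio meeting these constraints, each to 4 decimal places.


p=Σ⁻¹μ = [2.5730  1.7414  1.1336  2.5457  0.3285]
q=Σ⁻¹𝟙 = [13.9502  14.1825  18.7704  11.8873  15.1958]
a=μᵀp=1.179909  b=𝟙ᵀp=8.322253  c=𝟙ᵀq=73.986255  D=ac−b²=18.037167
λ₁=(c·0.178−b)/D = (73.986255·0.178−8.322253)/18.037167 = 0.268740
λ₂=(a−b·0.178)/D = (1.179909−8.322253·0.178)/18.037167 = -0.016713
w* = 0.268740·p + -0.016713·q:
  w_0 = 0.268740·2.5730 + -0.016713·13.9502 = 0.4583  (Visa)
  w_1 = 0.268740·1.7414 + -0.016713·14.1825 = 0.2310  (Ford)
  w_2 = 0.268740·1.1336 + -0.016713·18.7704 = -0.0091  (Chevron)
  w_3 = 0.268740·2.5457 + -0.016713·11.8873 = 0.4855  (Honeywell)
  w_4 = 0.268740·0.3285 + -0.016713·15.1958 = -0.1657  (Qualcomm)
Σw_i=1.0000  μᵀw=0.1780
σ²=wᵀΣw=λ₁·μ_p+λ₂ = 0.268740·0.178 + -0.016713 = 0.031123 ≈ 0.0311

0.4583  0.2310  -0.0091  0.4855  -0.1657


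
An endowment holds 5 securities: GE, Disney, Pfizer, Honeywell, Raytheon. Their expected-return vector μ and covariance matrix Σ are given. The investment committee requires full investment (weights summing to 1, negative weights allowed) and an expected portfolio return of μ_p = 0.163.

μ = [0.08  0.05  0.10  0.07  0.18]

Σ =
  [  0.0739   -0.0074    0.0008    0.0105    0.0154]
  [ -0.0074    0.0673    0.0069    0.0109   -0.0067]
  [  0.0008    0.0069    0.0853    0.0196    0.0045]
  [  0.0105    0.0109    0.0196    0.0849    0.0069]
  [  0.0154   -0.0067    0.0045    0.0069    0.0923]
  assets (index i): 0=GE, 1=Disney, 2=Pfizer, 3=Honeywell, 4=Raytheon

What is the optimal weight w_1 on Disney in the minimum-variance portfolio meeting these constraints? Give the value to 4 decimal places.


-0.0112

p=Σ⁻¹μ = [0.7428  0.8684  0.9401  0.2558  1.8243]
q=Σ⁻¹𝟙 = [12.2947  15.3283  8.6113  5.5658  9.0597]
a=μᵀp=0.543139  b=𝟙ᵀp=4.631464  c=𝟙ᵀq=50.859758  D=ac−b²=6.173437
λ₁=(c·0.163−b)/D = (50.859758·0.163−4.631464)/6.173437 = 0.592648
λ₂=(a−b·0.163)/D = (0.543139−4.631464·0.163)/6.173437 = -0.034307
w* = 0.592648·p + -0.034307·q:
  w_0 = 0.592648·0.7428 + -0.034307·12.2947 = 0.0184  (GE)
  w_1 = 0.592648·0.8684 + -0.034307·15.3283 = -0.0112  (Disney)
  w_2 = 0.592648·0.9401 + -0.034307·8.6113 = 0.2617  (Pfizer)
  w_3 = 0.592648·0.2558 + -0.034307·5.5658 = -0.0393  (Honeywell)
  w_4 = 0.592648·1.8243 + -0.034307·9.0597 = 0.7704  (Raytheon)
Σw_i=1.0000  μᵀw=0.1630
σ²=wᵀΣw=λ₁·μ_p+λ₂ = 0.592648·0.163 + -0.034307 = 0.062295 ≈ 0.0623


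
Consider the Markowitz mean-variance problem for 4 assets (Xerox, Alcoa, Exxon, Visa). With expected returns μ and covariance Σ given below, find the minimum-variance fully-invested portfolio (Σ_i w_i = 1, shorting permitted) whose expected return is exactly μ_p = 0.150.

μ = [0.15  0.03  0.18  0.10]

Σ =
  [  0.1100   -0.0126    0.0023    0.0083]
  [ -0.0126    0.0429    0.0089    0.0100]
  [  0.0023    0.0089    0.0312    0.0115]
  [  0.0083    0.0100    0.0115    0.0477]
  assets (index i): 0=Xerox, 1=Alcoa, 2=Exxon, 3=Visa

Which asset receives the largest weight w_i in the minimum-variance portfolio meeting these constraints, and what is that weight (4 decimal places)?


x=Σ⁻¹μ = [1.1739  -0.2450  5.5274  0.6109]
y=Σ⁻¹𝟙 = [10.1104  19.3985  22.1620  9.7953]
a=μᵀx=1.224761  b=𝟙ᵀx=7.067204  c=𝟙ᵀy=61.466225  D=ac−b²=25.336037
λ₁=(c·0.150−b)/D = (61.466225·0.150−7.067204)/25.336037 = 0.084967
λ₂=(a−b·0.150)/D = (1.224761−7.067204·0.150)/25.336037 = 0.006500
w* = 0.084967·x + 0.006500·y:
  w_0 = 0.084967·1.1739 + 0.006500·10.1104 = 0.1655  (Xerox)
  w_1 = 0.084967·-0.2450 + 0.006500·19.3985 = 0.1053  (Alcoa)
  w_2 = 0.084967·5.5274 + 0.006500·22.1620 = 0.6137  (Exxon)
  w_3 = 0.084967·0.6109 + 0.006500·9.7953 = 0.1156  (Visa)
Σw_i=1.0000  μᵀw=0.1500
σ²=wᵀΣw=λ₁·μ_p+λ₂ = 0.084967·0.150 + 0.006500 = 0.019245 ≈ 0.0192

Exxon (0.6137)


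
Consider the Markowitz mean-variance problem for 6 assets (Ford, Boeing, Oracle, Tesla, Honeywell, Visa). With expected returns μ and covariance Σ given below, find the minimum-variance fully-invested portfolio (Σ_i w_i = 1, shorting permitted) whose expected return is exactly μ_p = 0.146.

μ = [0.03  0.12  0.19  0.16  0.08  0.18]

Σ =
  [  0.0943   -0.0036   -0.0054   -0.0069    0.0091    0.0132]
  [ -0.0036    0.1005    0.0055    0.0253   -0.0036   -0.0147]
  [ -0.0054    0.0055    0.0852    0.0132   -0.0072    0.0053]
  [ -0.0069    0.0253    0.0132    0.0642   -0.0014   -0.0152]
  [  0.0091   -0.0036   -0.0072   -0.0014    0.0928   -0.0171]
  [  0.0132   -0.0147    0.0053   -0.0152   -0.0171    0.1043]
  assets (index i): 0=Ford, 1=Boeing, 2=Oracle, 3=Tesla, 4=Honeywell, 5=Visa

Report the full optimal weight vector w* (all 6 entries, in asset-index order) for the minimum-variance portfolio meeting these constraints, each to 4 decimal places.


0.0483  0.1055  0.1836  0.2489  0.1728  0.2410

g=Σ⁻¹μ = [0.1591  0.8989  1.7955  2.3700  1.4858  2.3301]
h=Σ⁻¹𝟙 = [9.3618  8.5090  9.8188  14.7009  13.6563  13.4846]
a=μᵀg=1.371262  b=𝟙ᵀg=9.039367  c=𝟙ᵀh=69.531330  D=ac−b²=13.635500
λ₁=(c·0.146−b)/D = (69.531330·0.146−9.039367)/13.635500 = 0.081567
λ₂=(a−b·0.146)/D = (1.371262−9.039367·0.146)/13.635500 = 0.003778
w* = 0.081567·g + 0.003778·h:
  w_0 = 0.081567·0.1591 + 0.003778·9.3618 = 0.0483  (Ford)
  w_1 = 0.081567·0.8989 + 0.003778·8.5090 = 0.1055  (Boeing)
  w_2 = 0.081567·1.7955 + 0.003778·9.8188 = 0.1836  (Oracle)
  w_3 = 0.081567·2.3700 + 0.003778·14.7009 = 0.2489  (Tesla)
  w_4 = 0.081567·1.4858 + 0.003778·13.6563 = 0.1728  (Honeywell)
  w_5 = 0.081567·2.3301 + 0.003778·13.4846 = 0.2410  (Visa)
Σw_i=1.0000  μᵀw=0.1460
σ²=wᵀΣw=λ₁·μ_p+λ₂ = 0.081567·0.146 + 0.003778 = 0.015687 ≈ 0.0157
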